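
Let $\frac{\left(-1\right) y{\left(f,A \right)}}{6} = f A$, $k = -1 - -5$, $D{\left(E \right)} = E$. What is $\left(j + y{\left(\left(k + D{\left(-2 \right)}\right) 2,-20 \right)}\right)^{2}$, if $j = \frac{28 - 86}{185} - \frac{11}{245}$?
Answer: $\frac{18904677898401}{82174225} \approx 2.3006 \cdot 10^{5}$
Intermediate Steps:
$j = - \frac{3249}{9065}$ ($j = \left(-58\right) \frac{1}{185} - \frac{11}{245} = - \frac{58}{185} - \frac{11}{245} = - \frac{3249}{9065} \approx -0.35841$)
$k = 4$ ($k = -1 + 5 = 4$)
$y{\left(f,A \right)} = - 6 A f$ ($y{\left(f,A \right)} = - 6 f A = - 6 A f$)
$\left(j + y{\left(\left(k + D{\left(-2 \right)}\right) 2,-20 \right)}\right)^{2} = \left(- \frac{3249}{9065} - - 120 \left(4 - 2\right) 2\right)^{2} = \left(- \frac{3249}{9065} - - 120 \cdot 2 \cdot 2\right)^{2} = \left(- \frac{3249}{9065} - \left(-120\right) 4\right)^{2} = \left(- \frac{3249}{9065} + 480\right)^{2} = \left(\frac{4347951}{9065}\right)^{2} = \frac{18904677898401}{82174225}$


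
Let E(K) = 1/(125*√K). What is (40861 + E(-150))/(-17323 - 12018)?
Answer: -40861/29341 + I*√6/110028750 ≈ -1.3926 + 2.2262e-8*I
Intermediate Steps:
E(K) = 1/(125*√K)
(40861 + E(-150))/(-17323 - 12018) = (40861 + 1/(125*√(-150)))/(-17323 - 12018) = (40861 + (-I*√6/30)/125)/(-29341) = (40861 - I*√6/3750)*(-1/29341) = -40861/29341 + I*√6/110028750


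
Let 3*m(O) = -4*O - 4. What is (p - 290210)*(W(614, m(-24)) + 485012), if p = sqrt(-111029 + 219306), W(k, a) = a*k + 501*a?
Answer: -452035739360/3 + 1557616*sqrt(108277)/3 ≈ -1.5051e+11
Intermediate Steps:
m(O) = -4/3 - 4*O/3 (m(O) = (-4*O - 4)/3 = (-4 - 4*O)/3 = -4/3 - 4*O/3)
W(k, a) = 501*a + a*k
p = sqrt(108277) ≈ 329.05
(p - 290210)*(W(614, m(-24)) + 485012) = (sqrt(108277) - 290210)*((-4/3 - 4/3*(-24))*(501 + 614) + 485012) = (-290210 + sqrt(108277))*((-4/3 + 32)*1115 + 485012) = (-290210 + sqrt(108277))*((92/3)*1115 + 485012) = (-290210 + sqrt(108277))*(102580/3 + 485012) = (-290210 + sqrt(108277))*(1557616/3) = -452035739360/3 + 1557616*sqrt(108277)/3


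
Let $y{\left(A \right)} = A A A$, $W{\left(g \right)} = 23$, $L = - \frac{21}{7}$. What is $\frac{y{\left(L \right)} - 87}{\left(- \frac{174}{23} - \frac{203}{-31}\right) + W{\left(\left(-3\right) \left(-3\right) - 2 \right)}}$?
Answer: $- \frac{40641}{7837} \approx -5.1858$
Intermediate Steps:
$L = -3$ ($L = \left(-21\right) \frac{1}{7} = -3$)
$y{\left(A \right)} = A^{3}$ ($y{\left(A \right)} = A^{2} A = A^{3}$)
$\frac{y{\left(L \right)} - 87}{\left(- \frac{174}{23} - \frac{203}{-31}\right) + W{\left(\left(-3\right) \left(-3\right) - 2 \right)}} = \frac{\left(-3\right)^{3} - 87}{\left(- \frac{174}{23} - \frac{203}{-31}\right) + 23} = \frac{-27 - 87}{\left(\left(-174\right) \frac{1}{23} - - \frac{203}{31}\right) + 23} = - \frac{114}{\left(- \frac{174}{23} + \frac{203}{31}\right) + 23} = - \frac{114}{- \frac{725}{713} + 23} = - \frac{114}{\frac{15674}{713}} = \left(-114\right) \frac{713}{15674} = - \frac{40641}{7837}$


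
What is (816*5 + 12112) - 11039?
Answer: 5153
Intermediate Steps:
(816*5 + 12112) - 11039 = (4080 + 12112) - 11039 = 16192 - 11039 = 5153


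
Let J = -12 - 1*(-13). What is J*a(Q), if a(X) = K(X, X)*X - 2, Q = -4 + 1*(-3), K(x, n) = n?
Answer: 47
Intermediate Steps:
Q = -7 (Q = -4 - 3 = -7)
J = 1 (J = -12 + 13 = 1)
a(X) = -2 + X² (a(X) = X*X - 2 = X² - 2 = -2 + X²)
J*a(Q) = 1*(-2 + (-7)²) = 1*(-2 + 49) = 1*47 = 47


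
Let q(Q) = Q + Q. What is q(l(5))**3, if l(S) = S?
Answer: 1000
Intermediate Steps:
q(Q) = 2*Q
q(l(5))**3 = (2*5)**3 = 10**3 = 1000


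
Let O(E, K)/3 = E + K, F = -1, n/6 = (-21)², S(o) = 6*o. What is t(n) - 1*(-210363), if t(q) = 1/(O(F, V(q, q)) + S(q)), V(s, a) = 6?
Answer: 3342878434/15891 ≈ 2.1036e+5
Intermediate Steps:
n = 2646 (n = 6*(-21)² = 6*441 = 2646)
O(E, K) = 3*E + 3*K (O(E, K) = 3*(E + K) = 3*E + 3*K)
t(q) = 1/(15 + 6*q) (t(q) = 1/((3*(-1) + 3*6) + 6*q) = 1/((-3 + 18) + 6*q) = 1/(15 + 6*q))
t(n) - 1*(-210363) = 1/(3*(5 + 2*2646)) - 1*(-210363) = 1/(3*(5 + 5292)) + 210363 = (⅓)/5297 + 210363 = (⅓)*(1/5297) + 210363 = 1/15891 + 210363 = 3342878434/15891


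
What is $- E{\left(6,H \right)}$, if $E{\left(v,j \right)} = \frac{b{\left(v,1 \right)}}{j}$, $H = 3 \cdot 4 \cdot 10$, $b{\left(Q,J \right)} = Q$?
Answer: $- \frac{1}{20} \approx -0.05$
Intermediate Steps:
$H = 120$ ($H = 12 \cdot 10 = 120$)
$E{\left(v,j \right)} = \frac{v}{j}$
$- E{\left(6,H \right)} = - \frac{6}{120} = \left(-1\right) \frac{1}{20} = - \frac{1}{20}$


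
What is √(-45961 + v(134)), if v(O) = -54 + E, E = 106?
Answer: 3*I*√5101 ≈ 214.26*I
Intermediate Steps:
v(O) = 52 (v(O) = -54 + 106 = 52)
√(-45961 + v(134)) = √(-45961 + 52) = √(-45909) = 3*I*√5101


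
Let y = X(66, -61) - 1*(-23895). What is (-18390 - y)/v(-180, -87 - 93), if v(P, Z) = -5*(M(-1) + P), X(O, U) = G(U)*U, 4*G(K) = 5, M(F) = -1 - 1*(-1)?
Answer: -33767/720 ≈ -46.899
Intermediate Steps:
M(F) = 0 (M(F) = -1 + 1 = 0)
G(K) = 5/4 (G(K) = (¼)*5 = 5/4)
X(O, U) = 5*U/4
y = 95275/4 (y = (5/4)*(-61) - 1*(-23895) = -305/4 + 23895 = 95275/4 ≈ 23819.)
v(P, Z) = -5*P (v(P, Z) = -5*(0 + P) = -5*P)
(-18390 - y)/v(-180, -87 - 93) = (-18390 - 1*95275/4)/((-5*(-180))) = (-18390 - 95275/4)/900 = -168835/4*1/900 = -33767/720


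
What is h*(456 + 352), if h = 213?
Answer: 172104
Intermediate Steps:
h*(456 + 352) = 213*(456 + 352) = 213*808 = 172104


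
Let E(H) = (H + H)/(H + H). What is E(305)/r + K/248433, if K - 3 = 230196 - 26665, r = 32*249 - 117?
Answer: 532731289/650149161 ≈ 0.81940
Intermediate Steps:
r = 7851 (r = 7968 - 117 = 7851)
K = 203534 (K = 3 + (230196 - 26665) = 3 + 203531 = 203534)
E(H) = 1 (E(H) = (2*H)/((2*H)) = (2*H)*(1/(2*H)) = 1)
E(305)/r + K/248433 = 1/7851 + 203534/248433 = 532731289/650149161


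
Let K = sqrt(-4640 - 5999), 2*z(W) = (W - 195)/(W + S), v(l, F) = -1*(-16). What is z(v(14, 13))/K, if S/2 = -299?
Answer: -179*I*sqrt(10639)/12383796 ≈ -0.0014909*I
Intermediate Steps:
S = -598 (S = 2*(-299) = -598)
v(l, F) = 16
z(W) = (-195 + W)/(2*(-598 + W)) (z(W) = ((W - 195)/(W - 598))/2 = ((-195 + W)/(-598 + W))/2 = (-195 + W)/(2*(-598 + W)))
K = I*sqrt(10639) (K = sqrt(-10639) = I*sqrt(10639) ≈ 103.15*I)
z(v(14, 13))/K = ((-195 + 16)/(2*(-598 + 16)))/((I*sqrt(10639))) = ((1/2)*(-179)/(-582))*(-I*sqrt(10639)/10639) = ((1/2)*(-1/582)*(-179))*(-I*sqrt(10639)/10639) = 179*(-I*sqrt(10639)/10639)/1164 = -179*I*sqrt(10639)/12383796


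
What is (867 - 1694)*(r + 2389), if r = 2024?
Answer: -3649551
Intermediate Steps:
(867 - 1694)*(r + 2389) = (867 - 1694)*(2024 + 2389) = -827*4413 = -3649551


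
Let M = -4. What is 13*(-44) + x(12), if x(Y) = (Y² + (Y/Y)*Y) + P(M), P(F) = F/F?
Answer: -415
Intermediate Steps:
P(F) = 1
x(Y) = 1 + Y + Y² (x(Y) = (Y² + (Y/Y)*Y) + 1 = (Y² + 1*Y) + 1 = (Y² + Y) + 1 = (Y + Y²) + 1 = 1 + Y + Y²)
13*(-44) + x(12) = 13*(-44) + (1 + 12 + 12²) = -572 + (1 + 12 + 144) = -572 + 157 = -415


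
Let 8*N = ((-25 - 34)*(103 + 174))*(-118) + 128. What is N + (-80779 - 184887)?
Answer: -98363/4 ≈ -24591.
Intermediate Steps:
N = 964301/4 (N = (((-25 - 34)*(103 + 174))*(-118) + 128)/8 = (-59*277*(-118) + 128)/8 = (-16343*(-118) + 128)/8 = (1928474 + 128)/8 = (⅛)*1928602 = 964301/4 ≈ 2.4108e+5)
N + (-80779 - 184887) = 964301/4 + (-80779 - 184887) = 964301/4 - 265666 = -98363/4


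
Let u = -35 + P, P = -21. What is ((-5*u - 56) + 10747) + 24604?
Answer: 35575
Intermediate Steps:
u = -56 (u = -35 - 21 = -56)
((-5*u - 56) + 10747) + 24604 = ((-5*(-56) - 56) + 10747) + 24604 = ((280 - 56) + 10747) + 24604 = (224 + 10747) + 24604 = 10971 + 24604 = 35575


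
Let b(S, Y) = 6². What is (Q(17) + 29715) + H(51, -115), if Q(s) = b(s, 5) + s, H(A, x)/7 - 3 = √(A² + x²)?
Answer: 29789 + 7*√15826 ≈ 30670.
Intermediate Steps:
H(A, x) = 21 + 7*√(A² + x²)
b(S, Y) = 36
Q(s) = 36 + s
(Q(17) + 29715) + H(51, -115) = ((36 + 17) + 29715) + (21 + 7*√(51² + (-115)²)) = (53 + 29715) + (21 + 7*√(2601 + 13225)) = 29768 + (21 + 7*√15826) = 29789 + 7*√15826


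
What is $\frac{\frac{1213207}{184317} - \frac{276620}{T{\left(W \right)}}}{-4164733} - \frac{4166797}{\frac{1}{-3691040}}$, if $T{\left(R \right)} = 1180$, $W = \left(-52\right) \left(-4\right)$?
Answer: $\frac{696555399911979770000094334}{45290234449299} \approx 1.538 \cdot 10^{13}$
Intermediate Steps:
$W = 208$
$\frac{\frac{1213207}{184317} - \frac{276620}{T{\left(W \right)}}}{-4164733} - \frac{4166797}{\frac{1}{-3691040}} = \frac{\frac{1213207}{184317} - \frac{276620}{1180}}{-4164733} - \frac{4166797}{\frac{1}{-3691040}} = \left(1213207 \cdot \frac{1}{184317} - \frac{13831}{59}\right) \left(- \frac{1}{4164733}\right) - \frac{4166797}{- \frac{1}{3691040}} = \left(\frac{1213207}{184317} - \frac{13831}{59}\right) \left(- \frac{1}{4164733}\right) - -15379814398880 = \left(- \frac{2477709214}{10874703}\right) \left(- \frac{1}{4164733}\right) + 15379814398880 = \frac{2477709214}{45290234449299} + 15379814398880 = \frac{696555399911979770000094334}{45290234449299}$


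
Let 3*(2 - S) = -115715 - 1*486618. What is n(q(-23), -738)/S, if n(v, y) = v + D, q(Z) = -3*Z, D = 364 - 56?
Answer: 1131/602339 ≈ 0.0018777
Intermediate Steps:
D = 308
n(v, y) = 308 + v (n(v, y) = v + 308 = 308 + v)
S = 602339/3 (S = 2 - (-115715 - 1*486618)/3 = 2 - (-115715 - 486618)/3 = 2 - 1/3*(-602333) = 2 + 602333/3 = 602339/3 ≈ 2.0078e+5)
n(q(-23), -738)/S = (308 - 3*(-23))/(602339/3) = (308 + 69)*(3/602339) = 377*(3/602339) = 1131/602339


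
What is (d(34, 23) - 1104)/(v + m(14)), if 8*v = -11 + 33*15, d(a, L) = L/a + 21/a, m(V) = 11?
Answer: -2884/187 ≈ -15.422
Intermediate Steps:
d(a, L) = 21/a + L/a
v = 121/2 (v = (-11 + 33*15)/8 = (-11 + 495)/8 = (1/8)*484 = 121/2 ≈ 60.500)
(d(34, 23) - 1104)/(v + m(14)) = ((21 + 23)/34 - 1104)/(121/2 + 11) = ((1/34)*44 - 1104)/(143/2) = (22/17 - 1104)*(2/143) = -18746/17*2/143 = -2884/187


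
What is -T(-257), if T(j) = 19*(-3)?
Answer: 57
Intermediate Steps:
T(j) = -57
-T(-257) = -1*(-57) = 57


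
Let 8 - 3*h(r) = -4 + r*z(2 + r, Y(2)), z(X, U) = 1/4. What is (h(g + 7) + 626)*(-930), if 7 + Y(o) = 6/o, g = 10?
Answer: -1169165/2 ≈ -5.8458e+5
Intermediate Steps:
Y(o) = -7 + 6/o
z(X, U) = ¼
h(r) = 4 - r/12 (h(r) = 8/3 - (-4 + r*(¼))/3 = 8/3 - (-4 + r/4)/3 = 8/3 + (4/3 - r/12) = 4 - r/12)
(h(g + 7) + 626)*(-930) = ((4 - (10 + 7)/12) + 626)*(-930) = ((4 - 1/12*17) + 626)*(-930) = ((4 - 17/12) + 626)*(-930) = (31/12 + 626)*(-930) = (7543/12)*(-930) = -1169165/2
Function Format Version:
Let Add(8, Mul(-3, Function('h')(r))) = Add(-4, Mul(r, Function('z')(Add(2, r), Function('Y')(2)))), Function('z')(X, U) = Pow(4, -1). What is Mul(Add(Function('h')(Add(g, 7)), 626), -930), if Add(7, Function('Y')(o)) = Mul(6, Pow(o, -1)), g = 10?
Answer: Rational(-1169165, 2) ≈ -5.8458e+5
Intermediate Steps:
Function('Y')(o) = Add(-7, Mul(6, Pow(o, -1)))
Function('z')(X, U) = Rational(1, 4)
Function('h')(r) = Add(4, Mul(Rational(-1, 12), r)) (Function('h')(r) = Add(Rational(8, 3), Mul(Rational(-1, 3), Add(-4, Mul(r, Rational(1, 4))))) = Add(Rational(8, 3), Mul(Rational(-1, 3), Add(-4, Mul(Rational(1, 4), r)))) = Add(Rational(8, 3), Add(Rational(4, 3), Mul(Rational(-1, 12), r))) = Add(4, Mul(Rational(-1, 12), r)))
Mul(Add(Function('h')(Add(g, 7)), 626), -930) = Mul(Add(Add(4, Mul(Rational(-1, 12), Add(10, 7))), 626), -930) = Mul(Add(Add(4, Mul(Rational(-1, 12), 17)), 626), -930) = Mul(Add(Add(4, Rational(-17, 12)), 626), -930) = Mul(Add(Rational(31, 12), 626), -930) = Mul(Rational(7543, 12), -930) = Rational(-1169165, 2)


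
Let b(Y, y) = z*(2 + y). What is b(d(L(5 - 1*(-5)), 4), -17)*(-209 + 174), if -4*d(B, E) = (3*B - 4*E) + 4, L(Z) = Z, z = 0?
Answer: 0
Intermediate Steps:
d(B, E) = -1 + E - 3*B/4 (d(B, E) = -((3*B - 4*E) + 4)/4 = -((-4*E + 3*B) + 4)/4 = -(4 - 4*E + 3*B)/4 = -1 + E - 3*B/4)
b(Y, y) = 0 (b(Y, y) = 0*(2 + y) = 0)
b(d(L(5 - 1*(-5)), 4), -17)*(-209 + 174) = 0*(-209 + 174) = 0*(-35) = 0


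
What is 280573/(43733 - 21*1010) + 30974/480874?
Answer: 67808944102/5415362551 ≈ 12.522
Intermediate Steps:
280573/(43733 - 21*1010) + 30974/480874 = 280573/(43733 - 1*21210) + 30974*(1/480874) = 280573/(43733 - 21210) + 15487/240437 = 280573/22523 + 15487/240437 = 67808944102/5415362551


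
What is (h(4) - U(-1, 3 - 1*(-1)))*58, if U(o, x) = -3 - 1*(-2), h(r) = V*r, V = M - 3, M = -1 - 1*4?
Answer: -1798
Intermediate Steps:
M = -5 (M = -1 - 4 = -5)
V = -8 (V = -5 - 3 = -8)
h(r) = -8*r
U(o, x) = -1 (U(o, x) = -3 + 2 = -1)
(h(4) - U(-1, 3 - 1*(-1)))*58 = (-8*4 - 1*(-1))*58 = (-32 + 1)*58 = -31*58 = -1798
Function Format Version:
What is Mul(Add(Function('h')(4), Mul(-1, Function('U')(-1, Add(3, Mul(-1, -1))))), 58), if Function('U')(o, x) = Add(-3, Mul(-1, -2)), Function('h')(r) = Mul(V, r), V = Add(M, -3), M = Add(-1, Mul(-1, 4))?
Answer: -1798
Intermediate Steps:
M = -5 (M = Add(-1, -4) = -5)
V = -8 (V = Add(-5, -3) = -8)
Function('h')(r) = Mul(-8, r)
Function('U')(o, x) = -1 (Function('U')(o, x) = Add(-3, 2) = -1)
Mul(Add(Function('h')(4), Mul(-1, Function('U')(-1, Add(3, Mul(-1, -1))))), 58) = Mul(Add(Mul(-8, 4), Mul(-1, -1)), 58) = Mul(Add(-32, 1), 58) = Mul(-31, 58) = -1798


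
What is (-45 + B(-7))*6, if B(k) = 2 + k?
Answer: -300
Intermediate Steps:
(-45 + B(-7))*6 = (-45 + (2 - 7))*6 = (-45 - 5)*6 = -50*6 = -300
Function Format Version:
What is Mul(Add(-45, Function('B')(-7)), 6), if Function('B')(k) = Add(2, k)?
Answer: -300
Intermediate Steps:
Mul(Add(-45, Function('B')(-7)), 6) = Mul(Add(-45, Add(2, -7)), 6) = Mul(Add(-45, -5), 6) = Mul(-50, 6) = -300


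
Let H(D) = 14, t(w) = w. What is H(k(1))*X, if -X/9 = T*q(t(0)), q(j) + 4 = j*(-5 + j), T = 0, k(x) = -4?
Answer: 0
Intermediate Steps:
q(j) = -4 + j*(-5 + j)
X = 0 (X = -0*(-4 + 0**2 - 5*0) = -0*(-4 + 0 + 0) = -0*(-4) = -9*0 = 0)
H(k(1))*X = 14*0 = 0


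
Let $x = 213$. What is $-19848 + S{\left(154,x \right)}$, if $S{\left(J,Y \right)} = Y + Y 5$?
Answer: $-18570$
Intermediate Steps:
$S{\left(J,Y \right)} = 6 Y$ ($S{\left(J,Y \right)} = Y + 5 Y = 6 Y$)
$-19848 + S{\left(154,x \right)} = -19848 + 6 \cdot 213 = -19848 + 1278 = -18570$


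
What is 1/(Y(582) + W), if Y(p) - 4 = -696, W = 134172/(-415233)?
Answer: -46137/31941712 ≈ -0.0014444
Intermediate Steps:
W = -14908/46137 (W = 134172*(-1/415233) = -14908/46137 ≈ -0.32312)
Y(p) = -692 (Y(p) = 4 - 696 = -692)
1/(Y(582) + W) = 1/(-692 - 14908/46137) = 1/(-31941712/46137) = -46137/31941712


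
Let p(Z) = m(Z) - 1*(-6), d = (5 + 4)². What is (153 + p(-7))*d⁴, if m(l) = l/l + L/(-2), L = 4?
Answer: 6801381918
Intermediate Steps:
d = 81 (d = 9² = 81)
m(l) = -1 (m(l) = l/l + 4/(-2) = 1 + 4*(-½) = 1 - 2 = -1)
p(Z) = 5 (p(Z) = -1 - 1*(-6) = -1 + 6 = 5)
(153 + p(-7))*d⁴ = (153 + 5)*81⁴ = 158*43046721 = 6801381918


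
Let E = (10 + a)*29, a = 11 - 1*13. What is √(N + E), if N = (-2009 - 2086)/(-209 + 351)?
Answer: √4096558/142 ≈ 14.253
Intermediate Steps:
a = -2 (a = 11 - 13 = -2)
N = -4095/142 ≈ -28.838
E = 232 (E = (10 - 2)*29 = 8*29 = 232)
√(N + E) = √(-4095/142 + 232) = √(28849/142) = √4096558/142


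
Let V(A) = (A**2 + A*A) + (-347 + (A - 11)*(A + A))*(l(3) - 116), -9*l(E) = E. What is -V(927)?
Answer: 587417059/3 ≈ 1.9581e+8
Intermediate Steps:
l(E) = -E/9
V(A) = 121103/3 + 2*A**2 - 698*A*(-11 + A)/3 (V(A) = (A**2 + A*A) + (-347 + (A - 11)*(A + A))*(-1/9*3 - 116) = (A**2 + A**2) + (-347 + (-11 + A)*(2*A))*(-1/3 - 116) = 2*A**2 + (-347 + 2*A*(-11 + A))*(-349/3) = 2*A**2 + (121103/3 - 698*A*(-11 + A)/3) = 121103/3 + 2*A**2 - 698*A*(-11 + A)/3)
-V(927) = -(121103/3 - 692/3*927**2 + (7678/3)*927) = -(121103/3 - 692/3*859329 + 2372502) = -(121103/3 - 198218556 + 2372502) = -1*(-587417059/3) = 587417059/3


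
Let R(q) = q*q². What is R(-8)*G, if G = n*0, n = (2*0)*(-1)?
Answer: 0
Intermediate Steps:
R(q) = q³
n = 0 (n = 0*(-1) = 0)
G = 0 (G = 0*0 = 0)
R(-8)*G = (-8)³*0 = -512*0 = 0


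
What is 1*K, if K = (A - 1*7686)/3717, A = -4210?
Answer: -11896/3717 ≈ -3.2004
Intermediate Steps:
K = -11896/3717 (K = (-4210 - 1*7686)/3717 = (-4210 - 7686)*(1/3717) = -11896*1/3717 = -11896/3717 ≈ -3.2004)
1*K = 1*(-11896/3717) = -11896/3717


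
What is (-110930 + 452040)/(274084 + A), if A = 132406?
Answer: 4873/5807 ≈ 0.83916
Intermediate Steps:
(-110930 + 452040)/(274084 + A) = (-110930 + 452040)/(274084 + 132406) = 341110/406490 = 341110*(1/406490) = 4873/5807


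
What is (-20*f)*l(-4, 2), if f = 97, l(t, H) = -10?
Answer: 19400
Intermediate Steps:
(-20*f)*l(-4, 2) = -20*97*(-10) = -1940*(-10) = 19400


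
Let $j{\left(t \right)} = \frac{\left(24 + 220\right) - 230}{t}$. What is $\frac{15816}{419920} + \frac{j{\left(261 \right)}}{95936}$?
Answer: $\frac{14715643}{390699360} \approx 0.037665$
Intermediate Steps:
$j{\left(t \right)} = \frac{14}{t}$ ($j{\left(t \right)} = \frac{244 - 230}{t} = \frac{14}{t}$)
$\frac{15816}{419920} + \frac{j{\left(261 \right)}}{95936} = \frac{15816}{419920} + \frac{14 \cdot \frac{1}{261}}{95936} = 15816 \cdot \frac{1}{419920} + 14 \cdot \frac{1}{261} \cdot \frac{1}{95936} = \frac{1977}{52490} + \frac{14}{261} \cdot \frac{1}{95936} = \frac{1977}{52490} + \frac{7}{12519648} = \frac{14715643}{390699360}$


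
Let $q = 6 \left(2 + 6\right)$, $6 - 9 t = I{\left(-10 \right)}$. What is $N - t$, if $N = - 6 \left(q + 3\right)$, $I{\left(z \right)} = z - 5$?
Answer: $- \frac{925}{3} \approx -308.33$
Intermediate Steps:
$I{\left(z \right)} = -5 + z$ ($I{\left(z \right)} = z - 5 = -5 + z$)
$t = \frac{7}{3}$ ($t = \frac{2}{3} - \frac{-5 - 10}{9} = \frac{2}{3} - - \frac{5}{3} = \frac{2}{3} + \frac{5}{3} = \frac{7}{3} \approx 2.3333$)
$q = 48$ ($q = 6 \cdot 8 = 48$)
$N = -306$ ($N = - 6 \left(48 + 3\right) = \left(-6\right) 51 = -306$)
$N - t = -306 - \frac{7}{3} = - \frac{925}{3}$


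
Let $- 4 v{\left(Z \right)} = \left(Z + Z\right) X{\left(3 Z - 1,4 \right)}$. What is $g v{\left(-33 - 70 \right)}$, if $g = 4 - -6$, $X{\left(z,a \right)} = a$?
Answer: $2060$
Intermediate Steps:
$g = 10$ ($g = 4 + 6 = 10$)
$v{\left(Z \right)} = - 2 Z$ ($v{\left(Z \right)} = - \frac{\left(Z + Z\right) 4}{4} = - \frac{2 Z 4}{4} = - \frac{8 Z}{4} = - 2 Z$)
$g v{\left(-33 - 70 \right)} = 10 \left(- 2 \left(-33 - 70\right)\right) = 10 \left(\left(-2\right) \left(-103\right)\right) = 10 \cdot 206 = 2060$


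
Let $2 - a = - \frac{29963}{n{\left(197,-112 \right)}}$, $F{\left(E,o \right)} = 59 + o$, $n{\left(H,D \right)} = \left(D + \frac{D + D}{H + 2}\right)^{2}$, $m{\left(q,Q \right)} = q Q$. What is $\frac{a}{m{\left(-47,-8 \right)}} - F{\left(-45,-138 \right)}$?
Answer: $\frac{15055894582427}{190553094144} \approx 79.012$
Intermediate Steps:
$m{\left(q,Q \right)} = Q q$
$n{\left(H,D \right)} = \left(D + \frac{2 D}{2 + H}\right)^{2}$
$a = \frac{2200145051}{506790144}$ ($a = 2 - - \frac{29963}{\left(-112\right)^{2} \frac{1}{\left(2 + 197\right)^{2}} \left(4 + 197\right)^{2}} = 2 - - \frac{29963}{12544 \cdot \frac{1}{39601} \cdot 201^{2}} = 2 - - \frac{29963}{12544 \cdot \frac{1}{39601} \cdot 40401} = 2 - - \frac{29963}{\frac{506790144}{39601}} = 2 - \left(-29963\right) \frac{39601}{506790144} = 2 - - \frac{1186564763}{506790144} = 2 + \frac{1186564763}{506790144} = \frac{2200145051}{506790144} \approx 4.3413$)
$\frac{a}{m{\left(-47,-8 \right)}} - F{\left(-45,-138 \right)} = \frac{2200145051}{506790144 \left(\left(-8\right) \left(-47\right)\right)} - \left(59 - 138\right) = \frac{2200145051}{506790144 \cdot 376} - -79 = \frac{2200145051}{506790144} \cdot \frac{1}{376} + 79 = \frac{2200145051}{190553094144} + 79 = \frac{15055894582427}{190553094144}$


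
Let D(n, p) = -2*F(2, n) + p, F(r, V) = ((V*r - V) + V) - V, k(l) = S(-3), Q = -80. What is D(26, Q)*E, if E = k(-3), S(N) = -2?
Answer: 264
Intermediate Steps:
k(l) = -2
E = -2
F(r, V) = -V + V*r (F(r, V) = ((-V + V*r) + V) - V = V*r - V = -V + V*r)
D(n, p) = p - 2*n (D(n, p) = -2*n*(-1 + 2) + p = -2*n + p = p - 2*n)
D(26, Q)*E = (-80 - 2*26)*(-2) = (-80 - 52)*(-2) = -132*(-2) = 264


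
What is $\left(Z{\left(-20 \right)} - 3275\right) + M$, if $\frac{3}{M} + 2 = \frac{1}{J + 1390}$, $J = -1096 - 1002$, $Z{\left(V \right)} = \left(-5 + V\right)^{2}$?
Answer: $- \frac{3757174}{1417} \approx -2651.5$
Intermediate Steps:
$J = -2098$
$M = - \frac{2124}{1417}$ ($M = \frac{3}{-2 + \frac{1}{-2098 + 1390}} = \frac{3}{-2 + \frac{1}{-708}} = \frac{3}{-2 - \frac{1}{708}} = \frac{3}{- \frac{1417}{708}} = 3 \left(- \frac{708}{1417}\right) = - \frac{2124}{1417} \approx -1.4989$)
$\left(Z{\left(-20 \right)} - 3275\right) + M = \left(\left(-5 - 20\right)^{2} - 3275\right) - \frac{2124}{1417} = \left(\left(-25\right)^{2} - 3275\right) - \frac{2124}{1417} = \left(625 - 3275\right) - \frac{2124}{1417} = -2650 - \frac{2124}{1417} = - \frac{3757174}{1417}$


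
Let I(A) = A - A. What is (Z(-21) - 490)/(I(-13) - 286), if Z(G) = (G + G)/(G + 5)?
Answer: 3899/2288 ≈ 1.7041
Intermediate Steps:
I(A) = 0
Z(G) = 2*G/(5 + G) (Z(G) = (2*G)/(5 + G) = 2*G/(5 + G))
(Z(-21) - 490)/(I(-13) - 286) = (2*(-21)/(5 - 21) - 490)/(0 - 286) = (2*(-21)/(-16) - 490)/(-286) = (2*(-21)*(-1/16) - 490)*(-1/286) = (21/8 - 490)*(-1/286) = -3899/8*(-1/286) = 3899/2288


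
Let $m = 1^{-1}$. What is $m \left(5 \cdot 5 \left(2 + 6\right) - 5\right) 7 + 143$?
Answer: $1508$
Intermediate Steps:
$m = 1$
$m \left(5 \cdot 5 \left(2 + 6\right) - 5\right) 7 + 143 = 1 \left(5 \cdot 5 \left(2 + 6\right) - 5\right) 7 + 143 = 1 \left(5 \cdot 5 \cdot 8 - 5\right) 7 + 143 = 1 \left(5 \cdot 40 - 5\right) 7 + 143 = 1 \left(200 - 5\right) 7 + 143 = 1 \cdot 195 \cdot 7 + 143 = 1 \cdot 1365 + 143 = 1365 + 143 = 1508$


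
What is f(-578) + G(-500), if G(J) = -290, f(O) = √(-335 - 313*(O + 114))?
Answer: -290 + √144897 ≈ 90.653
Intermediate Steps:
f(O) = √(-36017 - 313*O) (f(O) = √(-335 - 313*(114 + O)) = √(-335 + (-35682 - 313*O)) = √(-36017 - 313*O))
f(-578) + G(-500) = √(-36017 - 313*(-578)) - 290 = √(-36017 + 180914) - 290 = √144897 - 290 = -290 + √144897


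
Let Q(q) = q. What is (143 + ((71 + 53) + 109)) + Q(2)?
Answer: 378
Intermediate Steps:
(143 + ((71 + 53) + 109)) + Q(2) = (143 + ((71 + 53) + 109)) + 2 = (143 + (124 + 109)) + 2 = (143 + 233) + 2 = 376 + 2 = 378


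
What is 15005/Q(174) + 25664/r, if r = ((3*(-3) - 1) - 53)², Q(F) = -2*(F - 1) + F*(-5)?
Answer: -28347421/4826304 ≈ -5.8735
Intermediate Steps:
Q(F) = 2 - 7*F (Q(F) = -2*(-1 + F) - 5*F = (2 - 2*F) - 5*F = 2 - 7*F)
r = 3969 (r = ((-9 - 1) - 53)² = (-10 - 53)² = (-63)² = 3969)
15005/Q(174) + 25664/r = 15005/(2 - 7*174) + 25664/3969 = 15005/(2 - 1218) + 25664*(1/3969) = 15005/(-1216) + 25664/3969 = 15005*(-1/1216) + 25664/3969 = -15005/1216 + 25664/3969 = -28347421/4826304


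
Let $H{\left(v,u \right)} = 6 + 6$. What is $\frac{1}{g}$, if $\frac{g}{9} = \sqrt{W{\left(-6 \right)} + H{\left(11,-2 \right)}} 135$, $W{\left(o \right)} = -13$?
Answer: $- \frac{i}{1215} \approx - 0.00082305 i$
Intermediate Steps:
$H{\left(v,u \right)} = 12$
$g = 1215 i$ ($g = 9 \sqrt{-13 + 12} \cdot 135 = 9 \sqrt{-1} \cdot 135 = 9 i 135 = 9 \cdot 135 i = 1215 i \approx 1215.0 i$)
$\frac{1}{g} = \frac{1}{1215 i} = - \frac{i}{1215}$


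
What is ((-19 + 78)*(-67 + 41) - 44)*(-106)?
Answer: 167268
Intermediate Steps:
((-19 + 78)*(-67 + 41) - 44)*(-106) = (59*(-26) - 44)*(-106) = (-1534 - 44)*(-106) = -1578*(-106) = 167268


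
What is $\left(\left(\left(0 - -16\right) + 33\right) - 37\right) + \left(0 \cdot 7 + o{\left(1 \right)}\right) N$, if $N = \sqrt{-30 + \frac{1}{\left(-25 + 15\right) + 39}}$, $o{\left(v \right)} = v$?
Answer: $12 + \frac{i \sqrt{25201}}{29} \approx 12.0 + 5.4741 i$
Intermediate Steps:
$N = \frac{i \sqrt{25201}}{29}$ ($N = \sqrt{-30 + \frac{1}{-10 + 39}} = \sqrt{-30 + \frac{1}{29}} = \sqrt{- \frac{869}{29}} = \frac{i \sqrt{25201}}{29} \approx 5.4741 i$)
$\left(\left(\left(0 - -16\right) + 33\right) - 37\right) + \left(0 \cdot 7 + o{\left(1 \right)}\right) N = \left(\left(\left(0 - -16\right) + 33\right) - 37\right) + \left(0 \cdot 7 + 1\right) \frac{i \sqrt{25201}}{29} = \left(\left(\left(0 + 16\right) + 33\right) - 37\right) + \left(0 + 1\right) \frac{i \sqrt{25201}}{29} = \left(\left(16 + 33\right) - 37\right) + 1 \frac{i \sqrt{25201}}{29} = \left(49 - 37\right) + \frac{i \sqrt{25201}}{29} = 12 + \frac{i \sqrt{25201}}{29}$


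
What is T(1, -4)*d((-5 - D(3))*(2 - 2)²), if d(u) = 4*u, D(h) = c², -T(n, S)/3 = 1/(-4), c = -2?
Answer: 0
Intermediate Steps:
T(n, S) = ¾ (T(n, S) = -3/(-4) = -3*(-¼) = ¾)
D(h) = 4 (D(h) = (-2)² = 4)
T(1, -4)*d((-5 - D(3))*(2 - 2)²) = 3*(4*((-5 - 1*4)*(2 - 2)²))/4 = 3*(4*((-5 - 4)*0²))/4 = 3*(4*(-9*0))/4 = 3*(4*0)/4 = (¾)*0 = 0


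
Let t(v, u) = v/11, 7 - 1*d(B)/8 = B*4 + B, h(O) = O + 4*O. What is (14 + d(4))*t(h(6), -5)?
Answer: -2700/11 ≈ -245.45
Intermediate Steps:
h(O) = 5*O
d(B) = 56 - 40*B (d(B) = 56 - 8*(B*4 + B) = 56 - 8*(4*B + B) = 56 - 40*B)
t(v, u) = v/11 (t(v, u) = v*(1/11) = v/11)
(14 + d(4))*t(h(6), -5) = (14 + (56 - 40*4))*((5*6)/11) = (14 + (56 - 160))*((1/11)*30) = (14 - 104)*(30/11) = -90*30/11 = -2700/11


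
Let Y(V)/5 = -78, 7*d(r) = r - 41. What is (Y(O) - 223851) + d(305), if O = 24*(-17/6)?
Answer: -1569423/7 ≈ -2.2420e+5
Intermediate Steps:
d(r) = -41/7 + r/7 (d(r) = (r - 41)/7 = (-41 + r)/7 = -41/7 + r/7)
O = -68 (O = 24*(-17*1/6) = 24*(-17/6) = -68)
Y(V) = -390 (Y(V) = 5*(-78) = -390)
(Y(O) - 223851) + d(305) = (-390 - 223851) + (-41/7 + (1/7)*305) = -224241 + (-41/7 + 305/7) = -224241 + 264/7 = -1569423/7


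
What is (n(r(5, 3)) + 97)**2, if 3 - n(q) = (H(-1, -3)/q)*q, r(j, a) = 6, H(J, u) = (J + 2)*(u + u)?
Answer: 11236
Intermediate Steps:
H(J, u) = 2*u*(2 + J) (H(J, u) = (2 + J)*(2*u) = 2*u*(2 + J))
n(q) = 9 (n(q) = 3 - (2*(-3)*(2 - 1))/q*q = 3 - (2*(-3)*1)/q*q = 3 - (-6/q)*q = 3 - 1*(-6) = 3 + 6 = 9)
(n(r(5, 3)) + 97)**2 = (9 + 97)**2 = 106**2 = 11236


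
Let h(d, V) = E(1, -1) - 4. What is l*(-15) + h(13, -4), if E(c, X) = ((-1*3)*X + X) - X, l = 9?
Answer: -136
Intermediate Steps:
E(c, X) = -3*X (E(c, X) = (-3*X + X) - X = -2*X - X = -3*X)
h(d, V) = -1 (h(d, V) = -3*(-1) - 4 = 3 - 4 = -1)
l*(-15) + h(13, -4) = 9*(-15) - 1 = -135 - 1 = -136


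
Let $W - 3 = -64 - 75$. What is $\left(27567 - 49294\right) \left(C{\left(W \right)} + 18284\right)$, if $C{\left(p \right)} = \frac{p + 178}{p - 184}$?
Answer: $- \frac{63560578613}{160} \approx -3.9725 \cdot 10^{8}$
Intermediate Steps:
$W = -136$ ($W = 3 - 139 = -136$)
$C{\left(p \right)} = \frac{178 + p}{-184 + p}$
$\left(27567 - 49294\right) \left(C{\left(W \right)} + 18284\right) = \left(27567 - 49294\right) \left(\frac{178 - 136}{-184 - 136} + 18284\right) = - 21727 \left(\frac{1}{-320} \cdot 42 + 18284\right) = - 21727 \left(\left(- \frac{1}{320}\right) 42 + 18284\right) = - 21727 \left(- \frac{21}{160} + 18284\right) = \left(-21727\right) \frac{2925419}{160} = - \frac{63560578613}{160}$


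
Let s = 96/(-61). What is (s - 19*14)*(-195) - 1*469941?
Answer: -25483611/61 ≈ -4.1776e+5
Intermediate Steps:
s = -96/61 (s = 96*(-1/61) = -96/61 ≈ -1.5738)
(s - 19*14)*(-195) - 1*469941 = (-96/61 - 19*14)*(-195) - 1*469941 = (-96/61 - 266)*(-195) - 469941 = -16322/61*(-195) - 469941 = 3182790/61 - 469941 = -25483611/61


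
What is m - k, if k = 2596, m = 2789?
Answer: 193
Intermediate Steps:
m - k = 2789 - 1*2596 = 2789 - 2596 = 193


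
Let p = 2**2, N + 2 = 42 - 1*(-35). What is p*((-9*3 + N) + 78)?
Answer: 504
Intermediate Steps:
N = 75 (N = -2 + (42 - 1*(-35)) = -2 + (42 + 35) = -2 + 77 = 75)
p = 4
p*((-9*3 + N) + 78) = 4*((-9*3 + 75) + 78) = 4*((-27 + 75) + 78) = 4*(48 + 78) = 4*126 = 504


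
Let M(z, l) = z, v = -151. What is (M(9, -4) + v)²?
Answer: 20164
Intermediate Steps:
(M(9, -4) + v)² = (9 - 151)² = (-142)² = 20164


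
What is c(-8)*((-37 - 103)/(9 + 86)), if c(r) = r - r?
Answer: 0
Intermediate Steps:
c(r) = 0
c(-8)*((-37 - 103)/(9 + 86)) = 0*((-37 - 103)/(9 + 86)) = 0*(-140/95) = 0*(-140*1/95) = 0*(-28/19) = 0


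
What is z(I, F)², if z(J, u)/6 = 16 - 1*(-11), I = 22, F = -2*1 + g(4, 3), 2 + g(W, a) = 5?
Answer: 26244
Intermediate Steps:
g(W, a) = 3 (g(W, a) = -2 + 5 = 3)
F = 1 (F = -2*1 + 3 = -2 + 3 = 1)
z(J, u) = 162 (z(J, u) = 6*(16 - 1*(-11)) = 6*(16 + 11) = 6*27 = 162)
z(I, F)² = 162² = 26244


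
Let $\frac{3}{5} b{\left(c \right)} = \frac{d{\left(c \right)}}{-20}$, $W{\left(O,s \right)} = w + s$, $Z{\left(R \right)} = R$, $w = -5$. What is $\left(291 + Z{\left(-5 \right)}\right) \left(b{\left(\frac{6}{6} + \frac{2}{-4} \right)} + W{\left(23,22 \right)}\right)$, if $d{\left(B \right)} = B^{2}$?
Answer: $\frac{116545}{24} \approx 4856.0$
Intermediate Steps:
$W{\left(O,s \right)} = -5 + s$
$b{\left(c \right)} = - \frac{c^{2}}{12}$ ($b{\left(c \right)} = \frac{5 \frac{c^{2}}{-20}}{3} = \frac{5 c^{2} \left(- \frac{1}{20}\right)}{3} = \frac{5 \left(- \frac{c^{2}}{20}\right)}{3} = - \frac{c^{2}}{12}$)
$\left(291 + Z{\left(-5 \right)}\right) \left(b{\left(\frac{6}{6} + \frac{2}{-4} \right)} + W{\left(23,22 \right)}\right) = \left(291 - 5\right) \left(- \frac{\left(\frac{6}{6} + \frac{2}{-4}\right)^{2}}{12} + \left(-5 + 22\right)\right) = 286 \left(- \frac{\left(6 \cdot \frac{1}{6} + 2 \left(- \frac{1}{4}\right)\right)^{2}}{12} + 17\right) = 286 \left(- \frac{\left(1 - \frac{1}{2}\right)^{2}}{12} + 17\right) = 286 \left(- \frac{1}{12 \cdot 4} + 17\right) = 286 \left(\left(- \frac{1}{12}\right) \frac{1}{4} + 17\right) = 286 \left(- \frac{1}{48} + 17\right) = 286 \cdot \frac{815}{48} = \frac{116545}{24}$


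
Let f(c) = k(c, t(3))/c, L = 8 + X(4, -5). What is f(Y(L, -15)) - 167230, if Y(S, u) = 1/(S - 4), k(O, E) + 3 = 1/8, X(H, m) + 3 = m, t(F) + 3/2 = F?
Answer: -334437/2 ≈ -1.6722e+5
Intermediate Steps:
t(F) = -3/2 + F
X(H, m) = -3 + m
k(O, E) = -23/8 (k(O, E) = -3 + 1/8 = -23/8)
L = 0 (L = 8 + (-3 - 5) = 8 - 8 = 0)
Y(S, u) = 1/(-4 + S)
f(c) = -23/(8*c)
f(Y(L, -15)) - 167230 = -23/(8*(1/(-4 + 0))) - 167230 = -23/(8*(1/(-4))) - 167230 = -23/(8*(-1/4)) - 167230 = -23/8*(-4) - 167230 = 23/2 - 167230 = -334437/2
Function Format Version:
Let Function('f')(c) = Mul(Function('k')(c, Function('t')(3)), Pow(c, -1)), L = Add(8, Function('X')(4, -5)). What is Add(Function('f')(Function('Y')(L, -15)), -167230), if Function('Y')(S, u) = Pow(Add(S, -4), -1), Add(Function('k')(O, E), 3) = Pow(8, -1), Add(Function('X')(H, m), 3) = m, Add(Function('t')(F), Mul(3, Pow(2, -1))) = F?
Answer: Rational(-334437, 2) ≈ -1.6722e+5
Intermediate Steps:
Function('t')(F) = Add(Rational(-3, 2), F)
Function('X')(H, m) = Add(-3, m)
Function('k')(O, E) = Rational(-23, 8) (Function('k')(O, E) = Add(-3, Pow(8, -1)) = Add(-3, Rational(1, 8)) = Rational(-23, 8))
L = 0 (L = Add(8, Add(-3, -5)) = Add(8, -8) = 0)
Function('Y')(S, u) = Pow(Add(-4, S), -1)
Function('f')(c) = Mul(Rational(-23, 8), Pow(c, -1))
Add(Function('f')(Function('Y')(L, -15)), -167230) = Add(Mul(Rational(-23, 8), Pow(Pow(Add(-4, 0), -1), -1)), -167230) = Add(Mul(Rational(-23, 8), Pow(Pow(-4, -1), -1)), -167230) = Add(Mul(Rational(-23, 8), Pow(Rational(-1, 4), -1)), -167230) = Add(Mul(Rational(-23, 8), -4), -167230) = Add(Rational(23, 2), -167230) = Rational(-334437, 2)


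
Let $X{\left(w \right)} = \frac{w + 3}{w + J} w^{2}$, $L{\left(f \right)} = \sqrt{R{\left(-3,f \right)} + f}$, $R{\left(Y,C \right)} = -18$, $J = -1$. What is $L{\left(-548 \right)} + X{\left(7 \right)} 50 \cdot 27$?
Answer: $110250 + i \sqrt{566} \approx 1.1025 \cdot 10^{5} + 23.791 i$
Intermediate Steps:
$L{\left(f \right)} = \sqrt{-18 + f}$
$X{\left(w \right)} = \frac{w^{2} \left(3 + w\right)}{-1 + w}$ ($X{\left(w \right)} = \frac{w + 3}{w - 1} w^{2} = \frac{3 + w}{-1 + w} w^{2} = \frac{w^{2} \left(3 + w\right)}{-1 + w}$)
$L{\left(-548 \right)} + X{\left(7 \right)} 50 \cdot 27 = \sqrt{-18 - 548} + \frac{7^{2} \left(3 + 7\right)}{-1 + 7} \cdot 50 \cdot 27 = \sqrt{-566} + 49 \cdot \frac{1}{6} \cdot 10 \cdot 50 \cdot 27 = i \sqrt{566} + 49 \cdot \frac{1}{6} \cdot 10 \cdot 50 \cdot 27 = i \sqrt{566} + \frac{245}{3} \cdot 50 \cdot 27 = i \sqrt{566} + \frac{12250}{3} \cdot 27 = i \sqrt{566} + 110250 = 110250 + i \sqrt{566}$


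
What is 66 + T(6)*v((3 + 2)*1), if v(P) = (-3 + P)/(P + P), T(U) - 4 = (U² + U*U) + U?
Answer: 412/5 ≈ 82.400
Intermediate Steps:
T(U) = 4 + U + 2*U² (T(U) = 4 + ((U² + U*U) + U) = 4 + ((U² + U²) + U) = 4 + (2*U² + U) = 4 + (U + 2*U²) = 4 + U + 2*U²)
v(P) = (-3 + P)/(2*P) (v(P) = (-3 + P)/((2*P)) = (-3 + P)*(1/(2*P)) = (-3 + P)/(2*P))
66 + T(6)*v((3 + 2)*1) = 66 + (4 + 6 + 2*6²)*((-3 + (3 + 2)*1)/(2*(((3 + 2)*1)))) = 66 + (4 + 6 + 2*36)*((-3 + 5*1)/(2*((5*1)))) = 66 + (4 + 6 + 72)*((½)*(-3 + 5)/5) = 66 + 82*((½)*(⅕)*2) = 66 + 82*(⅕) = 66 + 82/5 = 412/5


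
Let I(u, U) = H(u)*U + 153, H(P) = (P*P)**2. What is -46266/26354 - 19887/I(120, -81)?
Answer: -129515101229884/73774332767973 ≈ -1.7556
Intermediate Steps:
H(P) = P**4 (H(P) = (P**2)**2 = P**4)
I(u, U) = 153 + U*u**4 (I(u, U) = u**4*U + 153 = U*u**4 + 153 = 153 + U*u**4)
-46266/26354 - 19887/I(120, -81) = -46266/26354 - 19887/(153 - 81*120**4) = -46266*1/26354 - 19887/(153 - 81*207360000) = -23133/13177 - 19887/(153 - 16796160000) = -23133/13177 - 19887/(-16796159847) = -23133/13177 - 19887*(-1/16796159847) = -23133/13177 + 6629/5598719949 = -129515101229884/73774332767973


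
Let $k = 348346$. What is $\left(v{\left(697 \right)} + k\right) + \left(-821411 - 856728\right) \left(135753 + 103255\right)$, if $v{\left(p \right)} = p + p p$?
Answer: $-401087811260$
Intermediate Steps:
$v{\left(p \right)} = p + p^{2}$
$\left(v{\left(697 \right)} + k\right) + \left(-821411 - 856728\right) \left(135753 + 103255\right) = \left(697 \left(1 + 697\right) + 348346\right) + \left(-821411 - 856728\right) \left(135753 + 103255\right) = \left(697 \cdot 698 + 348346\right) - 401088646112 = \left(486506 + 348346\right) - 401088646112 = 834852 - 401088646112 = -401087811260$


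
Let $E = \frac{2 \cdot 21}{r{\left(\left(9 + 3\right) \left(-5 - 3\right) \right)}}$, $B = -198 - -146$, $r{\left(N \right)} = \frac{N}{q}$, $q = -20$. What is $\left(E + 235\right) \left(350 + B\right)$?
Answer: $\frac{145275}{2} \approx 72638.0$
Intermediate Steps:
$r{\left(N \right)} = - \frac{N}{20}$ ($r{\left(N \right)} = \frac{N}{-20} = N \left(- \frac{1}{20}\right) = - \frac{N}{20}$)
$B = -52$ ($B = -198 + 146 = -52$)
$E = \frac{35}{4}$ ($E = \frac{2 \cdot 21}{\left(- \frac{1}{20}\right) \left(9 + 3\right) \left(-5 - 3\right)} = \frac{42}{\left(- \frac{1}{20}\right) 12 \left(-8\right)} = \frac{42}{\left(- \frac{1}{20}\right) \left(-96\right)} = \frac{42}{\frac{24}{5}} = 42 \cdot \frac{5}{24} = \frac{35}{4} \approx 8.75$)
$\left(E + 235\right) \left(350 + B\right) = \left(\frac{35}{4} + 235\right) \left(350 - 52\right) = \frac{975}{4} \cdot 298 = \frac{145275}{2}$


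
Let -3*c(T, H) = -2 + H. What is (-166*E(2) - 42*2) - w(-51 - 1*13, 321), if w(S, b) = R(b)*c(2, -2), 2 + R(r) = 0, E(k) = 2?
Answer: -1240/3 ≈ -413.33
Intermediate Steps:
c(T, H) = ⅔ - H/3 (c(T, H) = -(-2 + H)/3 = ⅔ - H/3)
R(r) = -2 (R(r) = -2 + 0 = -2)
w(S, b) = -8/3 (w(S, b) = -2*(⅔ - ⅓*(-2)) = -2*(⅔ + ⅔) = -2*4/3 = -8/3)
(-166*E(2) - 42*2) - w(-51 - 1*13, 321) = (-166*2 - 42*2) - 1*(-8/3) = (-332 - 84) + 8/3 = -416 + 8/3 = -1240/3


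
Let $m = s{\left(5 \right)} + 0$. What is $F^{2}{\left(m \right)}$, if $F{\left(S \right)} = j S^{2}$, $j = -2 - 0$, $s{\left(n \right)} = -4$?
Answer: $1024$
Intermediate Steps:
$j = -2$ ($j = -2 + 0 = -2$)
$m = -4$ ($m = -4 + 0 = -4$)
$F{\left(S \right)} = - 2 S^{2}$
$F^{2}{\left(m \right)} = \left(- 2 \left(-4\right)^{2}\right)^{2} = \left(\left(-2\right) 16\right)^{2} = \left(-32\right)^{2} = 1024$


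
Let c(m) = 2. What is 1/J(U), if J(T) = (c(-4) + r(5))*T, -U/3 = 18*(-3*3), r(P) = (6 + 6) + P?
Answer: 1/9234 ≈ 0.00010830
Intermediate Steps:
r(P) = 12 + P
U = 486 (U = -54*(-3*3) = -54*(-9) = -3*(-162) = 486)
J(T) = 19*T (J(T) = (2 + (12 + 5))*T = (2 + 17)*T = 19*T)
1/J(U) = 1/(19*486) = 1/9234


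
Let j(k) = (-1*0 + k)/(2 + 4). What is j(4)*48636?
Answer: 32424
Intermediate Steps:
j(k) = k/6 (j(k) = (0 + k)/6 = k*(⅙) = k/6)
j(4)*48636 = ((⅙)*4)*48636 = (⅔)*48636 = 32424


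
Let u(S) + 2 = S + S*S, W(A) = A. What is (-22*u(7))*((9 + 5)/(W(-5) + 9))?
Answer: -4158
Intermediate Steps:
u(S) = -2 + S + S**2 (u(S) = -2 + (S + S*S) = -2 + (S + S**2) = -2 + S + S**2)
(-22*u(7))*((9 + 5)/(W(-5) + 9)) = (-22*(-2 + 7 + 7**2))*((9 + 5)/(-5 + 9)) = (-22*(-2 + 7 + 49))*(14/4) = (-22*54)*(14*(1/4)) = -1188*7/2 = -4158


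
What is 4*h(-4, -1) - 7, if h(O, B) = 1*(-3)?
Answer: -19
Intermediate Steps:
h(O, B) = -3
4*h(-4, -1) - 7 = 4*(-3) - 7 = -12 - 7 = -19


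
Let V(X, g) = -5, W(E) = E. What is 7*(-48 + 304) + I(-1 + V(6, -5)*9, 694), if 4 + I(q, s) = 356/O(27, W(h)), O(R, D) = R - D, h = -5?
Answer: 14393/8 ≈ 1799.1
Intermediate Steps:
I(q, s) = 57/8 (I(q, s) = -4 + 356/(27 - 1*(-5)) = -4 + 356/(27 + 5) = -4 + 356/32 = -4 + 356*(1/32) = -4 + 89/8 = 57/8)
7*(-48 + 304) + I(-1 + V(6, -5)*9, 694) = 7*(-48 + 304) + 57/8 = 7*256 + 57/8 = 1792 + 57/8 = 14393/8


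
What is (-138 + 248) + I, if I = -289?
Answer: -179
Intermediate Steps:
(-138 + 248) + I = (-138 + 248) - 289 = 110 - 289 = -179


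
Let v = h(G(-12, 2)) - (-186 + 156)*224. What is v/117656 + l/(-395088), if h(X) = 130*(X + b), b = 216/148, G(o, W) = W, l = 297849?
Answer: -49658698637/71663563664 ≈ -0.69294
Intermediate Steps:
b = 54/37 (b = 216*(1/148) = 54/37 ≈ 1.4595)
h(X) = 7020/37 + 130*X (h(X) = 130*(X + 54/37) = 130*(54/37 + X) = 7020/37 + 130*X)
v = 265280/37 (v = (7020/37 + 130*2) - (-186 + 156)*224 = (7020/37 + 260) - (-30)*224 = 16640/37 - 1*(-6720) = 16640/37 + 6720 = 265280/37 ≈ 7169.7)
v/117656 + l/(-395088) = (265280/37)/117656 + 297849/(-395088) = (265280/37)*(1/117656) + 297849*(-1/395088) = 33160/544159 - 99283/131696 = -49658698637/71663563664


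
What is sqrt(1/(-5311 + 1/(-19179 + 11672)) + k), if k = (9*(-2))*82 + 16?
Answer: I*sqrt(2320803486084251386)/39869678 ≈ 38.21*I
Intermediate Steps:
k = -1460 (k = -18*82 + 16 = -1476 + 16 = -1460)
sqrt(1/(-5311 + 1/(-19179 + 11672)) + k) = sqrt(1/(-5311 + 1/(-19179 + 11672)) - 1460) = sqrt(1/(-5311 + 1/(-7507)) - 1460) = sqrt(1/(-5311 - 1/7507) - 1460) = sqrt(1/(-39869678/7507) - 1460) = sqrt(-7507/39869678 - 1460) = sqrt(-58209737387/39869678) = I*sqrt(2320803486084251386)/39869678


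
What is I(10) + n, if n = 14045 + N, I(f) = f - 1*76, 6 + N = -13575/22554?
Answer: 105044489/7518 ≈ 13972.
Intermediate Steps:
N = -49633/7518 (N = -6 - 13575/22554 = -6 - 13575*1/22554 = -6 - 4525/7518 = -49633/7518 ≈ -6.6019)
I(f) = -76 + f (I(f) = f - 76 = -76 + f)
n = 105540677/7518 (n = 14045 - 49633/7518 = 105540677/7518 ≈ 14038.)
I(10) + n = (-76 + 10) + 105540677/7518 = -66 + 105540677/7518 = 105044489/7518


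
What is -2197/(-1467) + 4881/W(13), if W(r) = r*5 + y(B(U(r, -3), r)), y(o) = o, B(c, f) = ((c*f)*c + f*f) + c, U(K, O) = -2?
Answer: 7784375/416628 ≈ 18.684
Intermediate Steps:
B(c, f) = c + f² + f*c² (B(c, f) = (f*c² + f²) + c = (f² + f*c²) + c = c + f² + f*c²)
W(r) = -2 + r² + 9*r (W(r) = r*5 + (-2 + r² + r*(-2)²) = 5*r + (-2 + r² + r*4) = 5*r + (-2 + r² + 4*r) = -2 + r² + 9*r)
-2197/(-1467) + 4881/W(13) = -2197/(-1467) + 4881/(-2 + 13² + 9*13) = -2197*(-1/1467) + 4881/(-2 + 169 + 117) = 2197/1467 + 4881/284 = 7784375/416628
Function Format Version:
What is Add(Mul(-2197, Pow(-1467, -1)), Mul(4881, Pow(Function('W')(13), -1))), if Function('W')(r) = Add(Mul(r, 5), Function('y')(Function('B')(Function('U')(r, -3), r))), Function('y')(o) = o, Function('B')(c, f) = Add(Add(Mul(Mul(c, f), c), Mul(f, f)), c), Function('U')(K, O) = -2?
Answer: Rational(7784375, 416628) ≈ 18.684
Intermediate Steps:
Function('B')(c, f) = Add(c, Pow(f, 2), Mul(f, Pow(c, 2))) (Function('B')(c, f) = Add(Add(Mul(f, Pow(c, 2)), Pow(f, 2)), c) = Add(Add(Pow(f, 2), Mul(f, Pow(c, 2))), c) = Add(c, Pow(f, 2), Mul(f, Pow(c, 2))))
Function('W')(r) = Add(-2, Pow(r, 2), Mul(9, r)) (Function('W')(r) = Add(Mul(r, 5), Add(-2, Pow(r, 2), Mul(r, Pow(-2, 2)))) = Add(Mul(5, r), Add(-2, Pow(r, 2), Mul(r, 4))) = Add(Mul(5, r), Add(-2, Pow(r, 2), Mul(4, r))) = Add(-2, Pow(r, 2), Mul(9, r)))
Add(Mul(-2197, Pow(-1467, -1)), Mul(4881, Pow(Function('W')(13), -1))) = Add(Mul(-2197, Pow(-1467, -1)), Mul(4881, Pow(Add(-2, Pow(13, 2), Mul(9, 13)), -1))) = Add(Mul(-2197, Rational(-1, 1467)), Mul(4881, Pow(Add(-2, 169, 117), -1))) = Add(Rational(2197, 1467), Mul(4881, Pow(284, -1))) = Add(Rational(2197, 1467), Mul(4881, Rational(1, 284))) = Add(Rational(2197, 1467), Rational(4881, 284)) = Rational(7784375, 416628)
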